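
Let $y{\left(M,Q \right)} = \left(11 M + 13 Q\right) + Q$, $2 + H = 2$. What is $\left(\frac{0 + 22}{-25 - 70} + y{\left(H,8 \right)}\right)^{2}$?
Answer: $\frac{112741924}{9025} \approx 12492.0$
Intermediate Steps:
$H = 0$ ($H = -2 + 2 = 0$)
$y{\left(M,Q \right)} = 11 M + 14 Q$
$\left(\frac{0 + 22}{-25 - 70} + y{\left(H,8 \right)}\right)^{2} = \left(\frac{0 + 22}{-25 - 70} + \left(11 \cdot 0 + 14 \cdot 8\right)\right)^{2} = \left(\frac{22}{-95} + \left(0 + 112\right)\right)^{2} = \left(22 \left(- \frac{1}{95}\right) + 112\right)^{2} = \left(- \frac{22}{95} + 112\right)^{2} = \left(\frac{10618}{95}\right)^{2} = \frac{112741924}{9025}$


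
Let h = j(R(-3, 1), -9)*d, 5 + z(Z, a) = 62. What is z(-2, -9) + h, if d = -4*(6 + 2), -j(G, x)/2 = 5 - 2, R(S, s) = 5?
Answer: 249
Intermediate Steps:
z(Z, a) = 57 (z(Z, a) = -5 + 62 = 57)
j(G, x) = -6 (j(G, x) = -2*(5 - 2) = -2*3 = -6)
d = -32 (d = -4*8 = -32)
h = 192 (h = -6*(-32) = 192)
z(-2, -9) + h = 57 + 192 = 249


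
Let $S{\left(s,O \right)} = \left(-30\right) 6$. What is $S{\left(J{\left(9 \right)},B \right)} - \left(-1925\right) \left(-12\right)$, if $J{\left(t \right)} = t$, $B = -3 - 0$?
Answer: $-23280$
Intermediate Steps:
$B = -3$ ($B = -3 + 0 = -3$)
$S{\left(s,O \right)} = -180$
$S{\left(J{\left(9 \right)},B \right)} - \left(-1925\right) \left(-12\right) = -180 - \left(-1925\right) \left(-12\right) = -180 - 23100 = -23280$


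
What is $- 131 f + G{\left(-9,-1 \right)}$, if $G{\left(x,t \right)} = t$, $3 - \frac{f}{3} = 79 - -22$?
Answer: $38513$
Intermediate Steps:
$f = -294$ ($f = 9 - 3 \left(79 - -22\right) = 9 - 3 \left(79 + 22\right) = 9 - 303 = -294$)
$- 131 f + G{\left(-9,-1 \right)} = \left(-131\right) \left(-294\right) - 1 = 38514 - 1 = 38513$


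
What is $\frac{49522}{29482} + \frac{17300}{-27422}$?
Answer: $\frac{211988421}{202113851} \approx 1.0489$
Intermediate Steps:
$\frac{49522}{29482} + \frac{17300}{-27422} = 49522 \cdot \frac{1}{29482} + 17300 \left(- \frac{1}{27422}\right) = \frac{24761}{14741} - \frac{8650}{13711} = \frac{211988421}{202113851}$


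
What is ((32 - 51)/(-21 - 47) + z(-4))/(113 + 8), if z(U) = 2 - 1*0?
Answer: 155/8228 ≈ 0.018838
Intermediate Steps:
z(U) = 2 (z(U) = 2 + 0 = 2)
((32 - 51)/(-21 - 47) + z(-4))/(113 + 8) = ((32 - 51)/(-21 - 47) + 2)/(113 + 8) = (-19/(-68) + 2)/121 = (-19*(-1/68) + 2)/121 = (19/68 + 2)/121 = (1/121)*(155/68) = 155/8228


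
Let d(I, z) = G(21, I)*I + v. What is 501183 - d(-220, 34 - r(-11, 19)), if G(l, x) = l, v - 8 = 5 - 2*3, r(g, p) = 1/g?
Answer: 505796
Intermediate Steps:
v = 7 (v = 8 + (5 - 2*3) = 8 + (5 - 6) = 8 - 1 = 7)
d(I, z) = 7 + 21*I (d(I, z) = 21*I + 7 = 7 + 21*I)
501183 - d(-220, 34 - r(-11, 19)) = 501183 - (7 + 21*(-220)) = 501183 - (7 - 4620) = 501183 - 1*(-4613) = 501183 + 4613 = 505796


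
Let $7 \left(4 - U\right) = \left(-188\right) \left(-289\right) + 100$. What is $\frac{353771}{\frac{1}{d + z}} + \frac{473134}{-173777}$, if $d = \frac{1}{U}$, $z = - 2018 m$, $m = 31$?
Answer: $- \frac{1030699761196068983}{46572236} \approx -2.2131 \cdot 10^{10}$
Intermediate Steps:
$U = -7772$ ($U = 4 - \frac{\left(-188\right) \left(-289\right) + 100}{7} = 4 - \frac{54332 + 100}{7} = 4 - 7776 = -7772$)
$z = -62558$ ($z = \left(-2018\right) 31 = -62558$)
$d = - \frac{1}{7772}$ ($d = \frac{1}{-7772} = - \frac{1}{7772} \approx -0.00012867$)
$\frac{353771}{\frac{1}{d + z}} + \frac{473134}{-173777} = \frac{353771}{\frac{1}{- \frac{1}{7772} - 62558}} + \frac{473134}{-173777} = \frac{353771}{\frac{1}{- \frac{486200777}{7772}}} + 473134 \left(- \frac{1}{173777}\right) = \frac{353771}{- \frac{7772}{486200777}} - \frac{473134}{173777} = 353771 \left(- \frac{486200777}{7772}\right) - \frac{473134}{173777} = - \frac{5931163278623}{268} - \frac{473134}{173777} = - \frac{1030699761196068983}{46572236}$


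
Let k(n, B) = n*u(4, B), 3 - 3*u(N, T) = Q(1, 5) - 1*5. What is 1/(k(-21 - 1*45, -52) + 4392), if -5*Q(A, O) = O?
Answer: 1/4194 ≈ 0.00023844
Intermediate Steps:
Q(A, O) = -O/5
u(N, T) = 3 (u(N, T) = 1 - (-1/5*5 - 1*5)/3 = 1 - (-1 - 5)/3 = 1 - 1/3*(-6) = 1 + 2 = 3)
k(n, B) = 3*n (k(n, B) = n*3 = 3*n)
1/(k(-21 - 1*45, -52) + 4392) = 1/(3*(-21 - 1*45) + 4392) = 1/(3*(-21 - 45) + 4392) = 1/(3*(-66) + 4392) = 1/(-198 + 4392) = 1/4194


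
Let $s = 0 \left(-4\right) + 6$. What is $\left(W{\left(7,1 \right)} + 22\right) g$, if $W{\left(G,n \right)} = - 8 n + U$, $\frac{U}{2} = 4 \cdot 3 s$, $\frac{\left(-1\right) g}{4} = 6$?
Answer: $-3792$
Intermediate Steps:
$g = -24$ ($g = \left(-4\right) 6 = -24$)
$s = 6$ ($s = 0 + 6 = 6$)
$U = 144$ ($U = 2 \cdot 4 \cdot 3 \cdot 6 = 2 \cdot 12 \cdot 6 = 2 \cdot 72 = 144$)
$W{\left(G,n \right)} = 144 - 8 n$ ($W{\left(G,n \right)} = - 8 n + 144 = 144 - 8 n$)
$\left(W{\left(7,1 \right)} + 22\right) g = \left(\left(144 - 8\right) + 22\right) \left(-24\right) = \left(136 + 22\right) \left(-24\right) = 158 \left(-24\right) = -3792$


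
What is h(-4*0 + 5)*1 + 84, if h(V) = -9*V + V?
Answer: 44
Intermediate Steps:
h(V) = -8*V
h(-4*0 + 5)*1 + 84 = -8*(-4*0 + 5)*1 + 84 = -8*(0 + 5)*1 + 84 = -8*5*1 + 84 = -40*1 + 84 = -40 + 84 = 44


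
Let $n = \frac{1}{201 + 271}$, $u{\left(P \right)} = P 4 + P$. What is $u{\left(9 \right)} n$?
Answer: $\frac{45}{472} \approx 0.095339$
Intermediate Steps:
$u{\left(P \right)} = 5 P$ ($u{\left(P \right)} = 4 P + P = 5 P$)
$n = \frac{1}{472} \approx 0.0021186$
$u{\left(9 \right)} n = 5 \cdot 9 \cdot \frac{1}{472} = 45 \cdot \frac{1}{472} = \frac{45}{472}$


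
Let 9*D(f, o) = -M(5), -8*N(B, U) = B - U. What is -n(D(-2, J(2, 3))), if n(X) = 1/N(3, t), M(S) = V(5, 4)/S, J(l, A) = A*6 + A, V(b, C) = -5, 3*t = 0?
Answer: 8/3 ≈ 2.6667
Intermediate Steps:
t = 0 (t = (⅓)*0 = 0)
J(l, A) = 7*A (J(l, A) = 6*A + A = 7*A)
N(B, U) = -B/8 + U/8 (N(B, U) = -(B - U)/8 = -B/8 + U/8)
M(S) = -5/S
D(f, o) = ⅑ (D(f, o) = (-(-5)/5)/9 = (-1*(-1))/9 = (⅑)*1 = ⅑)
n(X) = -8/3 (n(X) = 1/(-⅛*3 + (⅛)*0) = 1/(-3/8 + 0) = 1/(-3/8) = -8/3)
-n(D(-2, J(2, 3))) = -1*(-8/3) = 8/3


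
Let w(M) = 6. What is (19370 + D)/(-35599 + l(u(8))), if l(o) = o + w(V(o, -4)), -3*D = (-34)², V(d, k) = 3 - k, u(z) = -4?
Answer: -56954/106791 ≈ -0.53332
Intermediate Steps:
D = -1156/3 (D = -⅓*(-34)² = -⅓*1156 = -1156/3 ≈ -385.33)
l(o) = 6 + o (l(o) = o + 6 = 6 + o)
(19370 + D)/(-35599 + l(u(8))) = (19370 - 1156/3)/(-35599 + (6 - 4)) = 56954/(3*(-35599 + 2)) = (56954/3)/(-35597) = (56954/3)*(-1/35597) = -56954/106791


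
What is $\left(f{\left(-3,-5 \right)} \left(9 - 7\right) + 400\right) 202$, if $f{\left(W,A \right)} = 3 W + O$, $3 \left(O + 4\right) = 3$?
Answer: $75952$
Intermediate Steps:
$O = -3$ ($O = -4 + \frac{1}{3} \cdot 3 = -4 + 1 = -3$)
$f{\left(W,A \right)} = -3 + 3 W$ ($f{\left(W,A \right)} = 3 W - 3 = -3 + 3 W$)
$\left(f{\left(-3,-5 \right)} \left(9 - 7\right) + 400\right) 202 = \left(\left(-3 + 3 \left(-3\right)\right) \left(9 - 7\right) + 400\right) 202 = \left(\left(-3 - 9\right) 2 + 400\right) 202 = \left(\left(-12\right) 2 + 400\right) 202 = \left(-24 + 400\right) 202 = 376 \cdot 202 = 75952$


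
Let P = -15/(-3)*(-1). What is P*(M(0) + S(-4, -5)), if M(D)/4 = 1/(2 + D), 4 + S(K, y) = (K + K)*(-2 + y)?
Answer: -270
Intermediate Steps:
S(K, y) = -4 + 2*K*(-2 + y) (S(K, y) = -4 + (K + K)*(-2 + y) = -4 + (2*K)*(-2 + y) = -4 + 2*K*(-2 + y))
M(D) = 4/(2 + D)
P = -5 (P = -15*(-⅓)*(-1) = 5*(-1) = -5)
P*(M(0) + S(-4, -5)) = -5*(4/(2 + 0) + (-4 - 4*(-4) + 2*(-4)*(-5))) = -5*(4/2 + (-4 + 16 + 40)) = -5*(4*(½) + 52) = -5*(2 + 52) = -5*54 = -270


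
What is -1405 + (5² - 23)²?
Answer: -1401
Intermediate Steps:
-1405 + (5² - 23)² = -1405 + (25 - 23)² = -1405 + 2² = -1405 + 4 = -1401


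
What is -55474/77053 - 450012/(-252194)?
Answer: 10342282340/9716152141 ≈ 1.0644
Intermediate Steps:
-55474/77053 - 450012/(-252194) = -55474*1/77053 - 450012*(-1/252194) = -55474/77053 + 225006/126097 = 10342282340/9716152141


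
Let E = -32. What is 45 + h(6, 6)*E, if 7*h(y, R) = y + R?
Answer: -69/7 ≈ -9.8571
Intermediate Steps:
h(y, R) = R/7 + y/7 (h(y, R) = (y + R)/7 = (R + y)/7 = R/7 + y/7)
45 + h(6, 6)*E = 45 + ((⅐)*6 + (⅐)*6)*(-32) = 45 + (6/7 + 6/7)*(-32) = 45 + (12/7)*(-32) = 45 - 384/7 = -69/7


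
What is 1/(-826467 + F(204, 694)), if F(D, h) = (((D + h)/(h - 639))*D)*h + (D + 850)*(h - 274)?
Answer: 55/106026963 ≈ 5.1874e-7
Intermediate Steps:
F(D, h) = (-274 + h)*(850 + D) + D*h*(D + h)/(-639 + h) (F(D, h) = (((D + h)/(-639 + h))*D)*h + (850 + D)*(-274 + h) = (((D + h)/(-639 + h))*D)*h + (-274 + h)*(850 + D) = (D*(D + h)/(-639 + h))*h + (-274 + h)*(850 + D) = D*h*(D + h)/(-639 + h) + (-274 + h)*(850 + D) = (-274 + h)*(850 + D) + D*h*(D + h)/(-639 + h))
1/(-826467 + F(204, 694)) = 1/(-826467 + (148823100 - 776050*694 + 850*694**2 + 175086*204 + 694*204**2 - 913*204*694 + 2*204*694**2)/(-639 + 694)) = 1/(-826467 + (148823100 - 538578700 + 850*481636 + 35717544 + 694*41616 - 129258888 + 2*204*481636)/55) = 1/(-826467 + (148823100 - 538578700 + 409390600 + 35717544 + 28881504 - 129258888 + 196507488)/55) = 1/(-826467 + (1/55)*151482648) = 1/(-826467 + 151482648/55) = 1/(106026963/55) = 55/106026963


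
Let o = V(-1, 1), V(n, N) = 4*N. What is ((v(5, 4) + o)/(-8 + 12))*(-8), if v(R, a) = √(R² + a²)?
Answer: -8 - 2*√41 ≈ -20.806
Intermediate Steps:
o = 4 (o = 4*1 = 4)
((v(5, 4) + o)/(-8 + 12))*(-8) = ((√(5² + 4²) + 4)/(-8 + 12))*(-8) = ((√(25 + 16) + 4)/4)*(-8) = ((√41 + 4)/4)*(-8) = ((4 + √41)/4)*(-8) = (1 + √41/4)*(-8) = -8 - 2*√41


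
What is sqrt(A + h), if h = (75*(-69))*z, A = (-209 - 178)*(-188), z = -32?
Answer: 6*sqrt(6621) ≈ 488.22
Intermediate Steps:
A = 72756 (A = -387*(-188) = 72756)
h = 165600 (h = (75*(-69))*(-32) = -5175*(-32) = 165600)
sqrt(A + h) = sqrt(72756 + 165600) = sqrt(238356) = 6*sqrt(6621)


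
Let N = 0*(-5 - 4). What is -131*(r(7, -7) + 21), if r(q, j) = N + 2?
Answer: -3013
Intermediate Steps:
N = 0 (N = 0*(-9) = 0)
r(q, j) = 2 (r(q, j) = 0 + 2 = 2)
-131*(r(7, -7) + 21) = -131*(2 + 21) = -131*23 = -3013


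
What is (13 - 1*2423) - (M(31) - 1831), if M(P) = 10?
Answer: -589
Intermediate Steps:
(13 - 1*2423) - (M(31) - 1831) = (13 - 1*2423) - (10 - 1831) = (13 - 2423) - 1*(-1821) = -2410 + 1821 = -589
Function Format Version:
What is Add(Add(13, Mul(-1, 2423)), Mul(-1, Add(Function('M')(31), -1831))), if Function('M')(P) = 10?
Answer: -589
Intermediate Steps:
Add(Add(13, Mul(-1, 2423)), Mul(-1, Add(Function('M')(31), -1831))) = Add(Add(13, Mul(-1, 2423)), Mul(-1, Add(10, -1831))) = Add(Add(13, -2423), Mul(-1, -1821)) = Add(-2410, 1821) = -589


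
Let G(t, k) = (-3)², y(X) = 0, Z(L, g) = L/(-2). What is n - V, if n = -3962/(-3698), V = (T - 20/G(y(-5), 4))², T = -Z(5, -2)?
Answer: 595619/599076 ≈ 0.99423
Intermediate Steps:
Z(L, g) = -L/2 (Z(L, g) = L*(-½) = -L/2)
G(t, k) = 9
T = 5/2 (T = -(-1)*5/2 = -1*(-5/2) = 5/2 ≈ 2.5000)
V = 25/324 (V = (5/2 - 20/9)² = (5/18)² = 25/324 ≈ 0.077160)
n = 1981/1849 (n = -3962*(-1/3698) = 1981/1849 ≈ 1.0714)
n - V = 1981/1849 - 1*25/324 = 1981/1849 - 25/324 = 595619/599076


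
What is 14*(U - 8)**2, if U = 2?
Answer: 504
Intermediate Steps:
14*(U - 8)**2 = 14*(2 - 8)**2 = 14*(-6)**2 = 14*36 = 504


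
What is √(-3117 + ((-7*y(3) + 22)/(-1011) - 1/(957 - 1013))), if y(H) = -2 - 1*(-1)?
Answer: I*√2497794383490/28308 ≈ 55.83*I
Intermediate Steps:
y(H) = -1 (y(H) = -2 + 1 = -1)
√(-3117 + ((-7*y(3) + 22)/(-1011) - 1/(957 - 1013))) = √(-3117 + ((-7*(-1) + 22)/(-1011) - 1/(957 - 1013))) = √(-3117 + ((7 + 22)*(-1/1011) - 1/(-56))) = √(-3117 + (29*(-1/1011) - 1*(-1/56))) = √(-3117 + (-29/1011 + 1/56)) = √(-3117 - 613/56616) = √(-176472685/56616) = I*√2497794383490/28308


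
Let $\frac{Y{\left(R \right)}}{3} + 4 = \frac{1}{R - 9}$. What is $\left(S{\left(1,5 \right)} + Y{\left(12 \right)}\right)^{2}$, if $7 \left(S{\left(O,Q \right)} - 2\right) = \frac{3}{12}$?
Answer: $\frac{63001}{784} \approx 80.358$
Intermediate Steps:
$S{\left(O,Q \right)} = \frac{57}{28}$ ($S{\left(O,Q \right)} = 2 + \frac{3 \cdot \frac{1}{12}}{7} = 2 + \frac{1}{7} \cdot \frac{1}{4} = 2 + \frac{1}{28} = \frac{57}{28}$)
$Y{\left(R \right)} = -12 + \frac{3}{-9 + R}$ ($Y{\left(R \right)} = -12 + \frac{3}{R - 9} = -12 + \frac{3}{-9 + R}$)
$\left(S{\left(1,5 \right)} + Y{\left(12 \right)}\right)^{2} = \left(\frac{57}{28} + \frac{3 \left(37 - 48\right)}{-9 + 12}\right)^{2} = \left(\frac{57}{28} + \frac{3 \left(37 - 48\right)}{3}\right)^{2} = \left(\frac{57}{28} + 3 \cdot \frac{1}{3} \left(-11\right)\right)^{2} = \left(\frac{57}{28} - 11\right)^{2} = \left(- \frac{251}{28}\right)^{2} = \frac{63001}{784}$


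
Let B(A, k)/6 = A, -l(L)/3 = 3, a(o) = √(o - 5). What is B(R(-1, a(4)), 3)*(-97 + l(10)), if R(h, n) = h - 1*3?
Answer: 2544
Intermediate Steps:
a(o) = √(-5 + o)
l(L) = -9 (l(L) = -3*3 = -9)
R(h, n) = -3 + h (R(h, n) = h - 3 = -3 + h)
B(A, k) = 6*A
B(R(-1, a(4)), 3)*(-97 + l(10)) = (6*(-3 - 1))*(-97 - 9) = (6*(-4))*(-106) = -24*(-106) = 2544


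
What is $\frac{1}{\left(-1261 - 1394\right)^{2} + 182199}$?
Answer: $\frac{1}{7231224} \approx 1.3829 \cdot 10^{-7}$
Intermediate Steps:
$\frac{1}{\left(-1261 - 1394\right)^{2} + 182199} = \frac{1}{\left(-2655\right)^{2} + 182199} = \frac{1}{7049025 + 182199} = \frac{1}{7231224}$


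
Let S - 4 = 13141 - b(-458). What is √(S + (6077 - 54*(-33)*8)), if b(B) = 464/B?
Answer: √1755672926/229 ≈ 182.97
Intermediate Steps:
S = 3010437/229 (S = 4 + (13141 - 464/(-458)) = 4 + (13141 - 464*(-1)/458) = 4 + (13141 - 1*(-232/229)) = 4 + (13141 + 232/229) = 4 + 3009521/229 = 3010437/229 ≈ 13146.)
√(S + (6077 - 54*(-33)*8)) = √(3010437/229 + (6077 - 54*(-33)*8)) = √(3010437/229 + (6077 + 1782*8)) = √(3010437/229 + (6077 + 14256)) = √(3010437/229 + 20333) = √(7666694/229) = √1755672926/229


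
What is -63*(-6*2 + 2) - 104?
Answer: 526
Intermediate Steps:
-63*(-6*2 + 2) - 104 = -63*(-12 + 2) - 104 = -63*(-10) - 104 = 630 - 104 = 526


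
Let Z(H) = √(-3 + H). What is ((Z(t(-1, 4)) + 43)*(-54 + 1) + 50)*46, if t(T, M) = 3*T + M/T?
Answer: -102534 - 2438*I*√10 ≈ -1.0253e+5 - 7709.6*I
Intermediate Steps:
((Z(t(-1, 4)) + 43)*(-54 + 1) + 50)*46 = ((√(-3 + (3*(-1) + 4/(-1))) + 43)*(-54 + 1) + 50)*46 = ((√(-3 + (-3 + 4*(-1))) + 43)*(-53) + 50)*46 = ((√(-3 + (-3 - 4)) + 43)*(-53) + 50)*46 = ((√(-3 - 7) + 43)*(-53) + 50)*46 = ((√(-10) + 43)*(-53) + 50)*46 = ((I*√10 + 43)*(-53) + 50)*46 = ((43 + I*√10)*(-53) + 50)*46 = ((-2279 - 53*I*√10) + 50)*46 = (-2229 - 53*I*√10)*46 = -102534 - 2438*I*√10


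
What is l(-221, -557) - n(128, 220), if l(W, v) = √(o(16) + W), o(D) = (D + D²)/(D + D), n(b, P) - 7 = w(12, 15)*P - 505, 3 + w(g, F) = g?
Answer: -1482 + 5*I*√34/2 ≈ -1482.0 + 14.577*I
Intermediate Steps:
w(g, F) = -3 + g
n(b, P) = -498 + 9*P (n(b, P) = 7 + ((-3 + 12)*P - 505) = 7 + (9*P - 505) = 7 + (-505 + 9*P) = -498 + 9*P)
o(D) = (D + D²)/(2*D) (o(D) = (D + D²)/((2*D)) = (D + D²)*(1/(2*D)) = (D + D²)/(2*D))
l(W, v) = √(17/2 + W) (l(W, v) = √((½ + (½)*16) + W) = √((½ + 8) + W) = √(17/2 + W))
l(-221, -557) - n(128, 220) = √(34 + 4*(-221))/2 - (-498 + 9*220) = √(34 - 884)/2 - (-498 + 1980) = √(-850)/2 - 1*1482 = (5*I*√34)/2 - 1482 = 5*I*√34/2 - 1482 = -1482 + 5*I*√34/2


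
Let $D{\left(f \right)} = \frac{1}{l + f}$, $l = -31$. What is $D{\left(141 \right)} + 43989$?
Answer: $\frac{4838791}{110} \approx 43989.0$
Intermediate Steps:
$D{\left(f \right)} = \frac{1}{-31 + f}$
$D{\left(141 \right)} + 43989 = \frac{1}{-31 + 141} + 43989 = \frac{1}{110} + 43989 = \frac{4838791}{110}$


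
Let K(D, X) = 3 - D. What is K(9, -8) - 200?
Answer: -206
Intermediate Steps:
K(9, -8) - 200 = (3 - 1*9) - 200 = (3 - 9) - 200 = -6 - 200 = -206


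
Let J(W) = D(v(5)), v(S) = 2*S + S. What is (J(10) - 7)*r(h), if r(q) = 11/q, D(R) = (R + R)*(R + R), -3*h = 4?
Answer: -29469/4 ≈ -7367.3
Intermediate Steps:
h = -4/3 (h = -1/3*4 = -4/3 ≈ -1.3333)
v(S) = 3*S
D(R) = 4*R**2 (D(R) = (2*R)*(2*R) = 4*R**2)
J(W) = 900 (J(W) = 4*(3*5)**2 = 4*15**2 = 4*225 = 900)
(J(10) - 7)*r(h) = (900 - 7)*(11/(-4/3)) = 893*(11*(-3/4)) = 893*(-33/4) = -29469/4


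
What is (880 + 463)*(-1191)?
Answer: -1599513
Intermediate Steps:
(880 + 463)*(-1191) = 1343*(-1191) = -1599513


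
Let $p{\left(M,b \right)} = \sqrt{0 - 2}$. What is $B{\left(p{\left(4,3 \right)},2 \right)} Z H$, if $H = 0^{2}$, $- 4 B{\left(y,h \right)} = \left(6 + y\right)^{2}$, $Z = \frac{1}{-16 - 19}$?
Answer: $0$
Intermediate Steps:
$p{\left(M,b \right)} = i \sqrt{2}$ ($p{\left(M,b \right)} = \sqrt{-2} = i \sqrt{2}$)
$Z = - \frac{1}{35}$ ($Z = \frac{1}{-35} = - \frac{1}{35} \approx -0.028571$)
$B{\left(y,h \right)} = - \frac{\left(6 + y\right)^{2}}{4}$
$H = 0$
$B{\left(p{\left(4,3 \right)},2 \right)} Z H = - \frac{\left(6 + i \sqrt{2}\right)^{2}}{4} \left(- \frac{1}{35}\right) 0 = \frac{\left(6 + i \sqrt{2}\right)^{2}}{140} \cdot 0 = 0$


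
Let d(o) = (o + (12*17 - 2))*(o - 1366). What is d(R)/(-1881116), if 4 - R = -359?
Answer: 566695/1881116 ≈ 0.30125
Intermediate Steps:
R = 363 (R = 4 - 1*(-359) = 4 + 359 = 363)
d(o) = (-1366 + o)*(202 + o) (d(o) = (o + (204 - 2))*(-1366 + o) = (o + 202)*(-1366 + o) = (202 + o)*(-1366 + o) = (-1366 + o)*(202 + o))
d(R)/(-1881116) = (-275932 + 363² - 1164*363)/(-1881116) = (-275932 + 131769 - 422532)*(-1/1881116) = -566695*(-1/1881116) = 566695/1881116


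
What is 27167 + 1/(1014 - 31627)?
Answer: 831663370/30613 ≈ 27167.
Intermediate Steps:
27167 + 1/(1014 - 31627) = 27167 + 1/(-30613) = 27167 - 1/30613 = 831663370/30613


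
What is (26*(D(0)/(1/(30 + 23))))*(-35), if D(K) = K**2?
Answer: 0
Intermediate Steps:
(26*(D(0)/(1/(30 + 23))))*(-35) = (26*(0**2/(1/(30 + 23))))*(-35) = (26*(0/(1/53)))*(-35) = (26*(0*53))*(-35) = (26*0)*(-35) = 0*(-35) = 0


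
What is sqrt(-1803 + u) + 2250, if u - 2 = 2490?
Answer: 2250 + sqrt(689) ≈ 2276.3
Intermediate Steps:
u = 2492 (u = 2 + 2490 = 2492)
sqrt(-1803 + u) + 2250 = sqrt(-1803 + 2492) + 2250 = sqrt(689) + 2250 = 2250 + sqrt(689)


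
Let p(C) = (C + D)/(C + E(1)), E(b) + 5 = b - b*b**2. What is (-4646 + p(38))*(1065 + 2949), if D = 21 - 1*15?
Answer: -18643692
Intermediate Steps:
E(b) = -5 + b - b**3 (E(b) = -5 + (b - b*b**2) = -5 + (b - b**3) = -5 + b - b**3)
D = 6 (D = 21 - 15 = 6)
p(C) = (6 + C)/(-5 + C) (p(C) = (C + 6)/(C + (-5 + 1 - 1*1**3)) = (6 + C)/(C + (-5 + 1 - 1*1)) = (6 + C)/(C + (-5 + 1 - 1)) = (6 + C)/(C - 5) = (6 + C)/(-5 + C))
(-4646 + p(38))*(1065 + 2949) = (-4646 + (6 + 38)/(-5 + 38))*(1065 + 2949) = (-4646 + 44/33)*4014 = (-4646 + (1/33)*44)*4014 = (-4646 + 4/3)*4014 = -13934/3*4014 = -18643692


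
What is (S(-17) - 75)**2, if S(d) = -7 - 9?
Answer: 8281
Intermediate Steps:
S(d) = -16
(S(-17) - 75)**2 = (-16 - 75)**2 = (-91)**2 = 8281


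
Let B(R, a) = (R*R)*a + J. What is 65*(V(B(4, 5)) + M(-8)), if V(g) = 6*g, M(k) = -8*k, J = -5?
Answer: 33410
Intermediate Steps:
B(R, a) = -5 + a*R² (B(R, a) = (R*R)*a - 5 = R²*a - 5 = a*R² - 5 = -5 + a*R²)
65*(V(B(4, 5)) + M(-8)) = 65*(6*(-5 + 5*4²) - 8*(-8)) = 65*(6*(-5 + 5*16) + 64) = 65*(6*(-5 + 80) + 64) = 65*(6*75 + 64) = 65*(450 + 64) = 65*514 = 33410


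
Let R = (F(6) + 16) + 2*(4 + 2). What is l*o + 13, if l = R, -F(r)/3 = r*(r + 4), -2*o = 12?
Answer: 925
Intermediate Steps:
o = -6 (o = -1/2*12 = -6)
F(r) = -3*r*(4 + r) (F(r) = -3*r*(r + 4) = -3*r*(4 + r))
R = -152 (R = (-3*6*(4 + 6) + 16) + 2*(4 + 2) = (-3*6*10 + 16) + 2*6 = (-180 + 16) + 12 = -164 + 12 = -152)
l = -152
l*o + 13 = -152*(-6) + 13 = 912 + 13 = 925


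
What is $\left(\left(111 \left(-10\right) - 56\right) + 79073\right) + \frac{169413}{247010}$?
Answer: $\frac{19243977483}{247010} \approx 77908.0$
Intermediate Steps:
$\left(\left(111 \left(-10\right) - 56\right) + 79073\right) + \frac{169413}{247010} = \left(\left(-1110 - 56\right) + 79073\right) + 169413 \cdot \frac{1}{247010} = \left(-1166 + 79073\right) + \frac{169413}{247010} = 77907 + \frac{169413}{247010} = \frac{19243977483}{247010}$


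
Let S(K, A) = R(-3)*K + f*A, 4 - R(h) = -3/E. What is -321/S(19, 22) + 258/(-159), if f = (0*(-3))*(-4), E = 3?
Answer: -25183/5035 ≈ -5.0016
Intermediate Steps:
f = 0 (f = 0*(-4) = 0)
R(h) = 5 (R(h) = 4 - (-3)/3 = 4 - 1*(-1) = 4 + 1 = 5)
S(K, A) = 5*K (S(K, A) = 5*K + 0*A = 5*K + 0 = 5*K)
-321/S(19, 22) + 258/(-159) = -321/(5*19) + 258/(-159) = -321/95 + 258*(-1/159) = -321*1/95 - 86/53 = -321/95 - 86/53 = -25183/5035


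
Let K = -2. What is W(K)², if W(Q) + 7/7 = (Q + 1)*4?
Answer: 25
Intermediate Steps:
W(Q) = 3 + 4*Q (W(Q) = -1 + (Q + 1)*4 = -1 + (1 + Q)*4 = -1 + (4 + 4*Q) = 3 + 4*Q)
W(K)² = (3 + 4*(-2))² = (3 - 8)² = (-5)² = 25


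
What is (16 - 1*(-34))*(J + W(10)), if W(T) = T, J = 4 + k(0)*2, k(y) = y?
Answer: 700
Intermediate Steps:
J = 4 (J = 4 + 0*2 = 4 + 0 = 4)
(16 - 1*(-34))*(J + W(10)) = (16 - 1*(-34))*(4 + 10) = (16 + 34)*14 = 50*14 = 700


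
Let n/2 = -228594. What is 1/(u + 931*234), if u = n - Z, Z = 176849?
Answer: -1/416183 ≈ -2.4028e-6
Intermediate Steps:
n = -457188 (n = 2*(-228594) = -457188)
u = -634037 (u = -457188 - 1*176849 = -457188 - 176849 = -634037)
1/(u + 931*234) = 1/(-634037 + 931*234) = 1/(-634037 + 217854) = 1/(-416183) = -1/416183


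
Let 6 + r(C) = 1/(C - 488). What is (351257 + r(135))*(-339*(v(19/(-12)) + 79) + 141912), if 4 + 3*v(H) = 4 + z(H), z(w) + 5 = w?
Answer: 28735033098233/706 ≈ 4.0701e+10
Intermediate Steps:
r(C) = -6 + 1/(-488 + C) (r(C) = -6 + 1/(C - 488) = -6 + 1/(-488 + C))
z(w) = -5 + w
v(H) = -5/3 + H/3 (v(H) = -4/3 + (4 + (-5 + H))/3 = -4/3 + (-1 + H)/3 = -4/3 + (-⅓ + H/3) = -5/3 + H/3)
(351257 + r(135))*(-339*(v(19/(-12)) + 79) + 141912) = (351257 + (2929 - 6*135)/(-488 + 135))*(-339*((-5/3 + (19/(-12))/3) + 79) + 141912) = (351257 + (2929 - 810)/(-353))*(-339*((-5/3 + (19*(-1/12))/3) + 79) + 141912) = (351257 - 1/353*2119)*(-339*((-5/3 + (⅓)*(-19/12)) + 79) + 141912) = (351257 - 2119/353)*(-339*((-5/3 - 19/36) + 79) + 141912) = 123991602*(-339*(-79/36 + 79) + 141912)/353 = 123991602*(-339*2765/36 + 141912)/353 = 123991602*(-312445/12 + 141912)/353 = (123991602/353)*(1390499/12) = 28735033098233/706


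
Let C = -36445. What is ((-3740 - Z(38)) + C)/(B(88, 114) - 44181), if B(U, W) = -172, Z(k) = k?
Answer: 40223/44353 ≈ 0.90688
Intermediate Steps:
((-3740 - Z(38)) + C)/(B(88, 114) - 44181) = ((-3740 - 1*38) - 36445)/(-172 - 44181) = ((-3740 - 38) - 36445)/(-44353) = (-3778 - 36445)*(-1/44353) = -40223*(-1/44353) = 40223/44353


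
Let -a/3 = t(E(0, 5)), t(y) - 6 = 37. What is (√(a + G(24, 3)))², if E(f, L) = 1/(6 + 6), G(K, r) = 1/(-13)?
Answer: -1678/13 ≈ -129.08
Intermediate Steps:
G(K, r) = -1/13
E(f, L) = 1/12
t(y) = 43 (t(y) = 6 + 37 = 43)
a = -129 (a = -3*43 = -129)
(√(a + G(24, 3)))² = (√(-129 - 1/13))² = (√(-1678/13))² = (I*√21814/13)² = -1678/13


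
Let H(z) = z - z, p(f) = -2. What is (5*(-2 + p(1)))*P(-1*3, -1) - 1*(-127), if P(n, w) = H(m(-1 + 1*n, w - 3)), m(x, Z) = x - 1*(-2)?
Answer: 127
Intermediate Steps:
m(x, Z) = 2 + x (m(x, Z) = x + 2 = 2 + x)
H(z) = 0
P(n, w) = 0
(5*(-2 + p(1)))*P(-1*3, -1) - 1*(-127) = (5*(-2 - 2))*0 - 1*(-127) = (5*(-4))*0 + 127 = -20*0 + 127 = 0 + 127 = 127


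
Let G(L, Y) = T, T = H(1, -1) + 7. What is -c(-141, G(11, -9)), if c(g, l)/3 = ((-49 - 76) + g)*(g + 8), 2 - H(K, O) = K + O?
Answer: -106134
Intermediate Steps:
H(K, O) = 2 - K - O (H(K, O) = 2 - (K + O) = 2 + (-K - O) = 2 - K - O)
T = 9 (T = (2 - 1*1 - 1*(-1)) + 7 = (2 - 1 + 1) + 7 = 2 + 7 = 9)
G(L, Y) = 9
c(g, l) = 3*(-125 + g)*(8 + g) (c(g, l) = 3*(((-49 - 76) + g)*(g + 8)) = 3*((-125 + g)*(8 + g)) = 3*(-125 + g)*(8 + g))
-c(-141, G(11, -9)) = -(-3000 - 351*(-141) + 3*(-141)²) = -(-3000 + 49491 + 3*19881) = -(-3000 + 49491 + 59643) = -1*106134 = -106134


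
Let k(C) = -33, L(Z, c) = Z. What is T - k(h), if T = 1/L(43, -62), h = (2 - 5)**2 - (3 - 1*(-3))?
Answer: 1420/43 ≈ 33.023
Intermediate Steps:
h = 3 (h = (-3)**2 - (3 + 3) = 9 - 1*6 = 9 - 6 = 3)
T = 1/43 ≈ 0.023256
T - k(h) = 1/43 - 1*(-33) = 1/43 + 33 = 1420/43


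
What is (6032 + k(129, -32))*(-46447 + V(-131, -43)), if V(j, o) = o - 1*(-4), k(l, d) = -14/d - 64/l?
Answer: -289373653261/1032 ≈ -2.8040e+8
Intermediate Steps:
k(l, d) = -64/l - 14/d
V(j, o) = 4 + o (V(j, o) = o + 4 = 4 + o)
(6032 + k(129, -32))*(-46447 + V(-131, -43)) = (6032 + (-64/129 - 14/(-32)))*(-46447 + (4 - 43)) = (6032 + (-64*1/129 - 14*(-1/32)))*(-46447 - 39) = (6032 + (-64/129 + 7/16))*(-46486) = (6032 - 121/2064)*(-46486) = (12449927/2064)*(-46486) = -289373653261/1032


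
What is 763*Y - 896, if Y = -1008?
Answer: -770000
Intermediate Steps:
763*Y - 896 = 763*(-1008) - 896 = -769104 - 896 = -770000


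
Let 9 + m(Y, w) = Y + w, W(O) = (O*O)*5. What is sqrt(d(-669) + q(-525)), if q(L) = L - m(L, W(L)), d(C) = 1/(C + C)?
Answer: I*sqrt(2467163901642)/1338 ≈ 1173.9*I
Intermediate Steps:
d(C) = 1/(2*C)
W(O) = 5*O**2 (W(O) = O**2*5 = 5*O**2)
m(Y, w) = -9 + Y + w (m(Y, w) = -9 + (Y + w) = -9 + Y + w)
q(L) = 9 - 5*L**2 (q(L) = L - (-9 + L + 5*L**2) = L + (9 - L - 5*L**2) = 9 - 5*L**2)
sqrt(d(-669) + q(-525)) = sqrt((1/2)/(-669) + (9 - 5*(-525)**2)) = sqrt((1/2)*(-1/669) + (9 - 5*275625)) = sqrt(-1/1338 + (9 - 1378125)) = sqrt(-1/1338 - 1378116) = sqrt(-1843919209/1338) = I*sqrt(2467163901642)/1338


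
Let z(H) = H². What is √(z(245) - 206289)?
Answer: 2*I*√36566 ≈ 382.44*I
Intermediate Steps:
√(z(245) - 206289) = √(245² - 206289) = √(60025 - 206289) = √(-146264) = 2*I*√36566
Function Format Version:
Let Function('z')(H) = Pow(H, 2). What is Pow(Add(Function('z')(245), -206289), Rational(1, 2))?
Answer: Mul(2, I, Pow(36566, Rational(1, 2))) ≈ Mul(382.44, I)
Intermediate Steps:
Pow(Add(Function('z')(245), -206289), Rational(1, 2)) = Pow(Add(Pow(245, 2), -206289), Rational(1, 2)) = Pow(Add(60025, -206289), Rational(1, 2)) = Pow(-146264, Rational(1, 2)) = Mul(2, I, Pow(36566, Rational(1, 2)))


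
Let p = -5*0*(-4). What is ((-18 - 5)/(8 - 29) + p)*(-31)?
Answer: -713/21 ≈ -33.952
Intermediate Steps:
p = 0 (p = 0*(-4) = 0)
((-18 - 5)/(8 - 29) + p)*(-31) = ((-18 - 5)/(8 - 29) + 0)*(-31) = (-23/(-21) + 0)*(-31) = (-23*(-1/21) + 0)*(-31) = (23/21 + 0)*(-31) = (23/21)*(-31) = -713/21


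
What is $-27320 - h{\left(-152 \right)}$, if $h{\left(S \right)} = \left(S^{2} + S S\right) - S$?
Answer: $-73680$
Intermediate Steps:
$h{\left(S \right)} = - S + 2 S^{2}$ ($h{\left(S \right)} = \left(S^{2} + S^{2}\right) - S = 2 S^{2} - S = - S + 2 S^{2}$)
$-27320 - h{\left(-152 \right)} = -27320 - - 152 \left(-1 + 2 \left(-152\right)\right) = -27320 - - 152 \left(-1 - 304\right) = -27320 - \left(-152\right) \left(-305\right) = -27320 - 46360 = -73680$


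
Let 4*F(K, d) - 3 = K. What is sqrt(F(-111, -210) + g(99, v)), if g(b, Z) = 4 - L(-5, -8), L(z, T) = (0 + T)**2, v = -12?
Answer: I*sqrt(87) ≈ 9.3274*I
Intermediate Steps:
F(K, d) = 3/4 + K/4
L(z, T) = T**2
g(b, Z) = -60 (g(b, Z) = 4 - 1*(-8)**2 = 4 - 1*64 = 4 - 64 = -60)
sqrt(F(-111, -210) + g(99, v)) = sqrt((3/4 + (1/4)*(-111)) - 60) = sqrt((3/4 - 111/4) - 60) = sqrt(-27 - 60) = sqrt(-87) = I*sqrt(87)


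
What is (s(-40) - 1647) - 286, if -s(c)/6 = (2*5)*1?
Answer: -1993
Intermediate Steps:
s(c) = -60 (s(c) = -6*2*5 = -60)
(s(-40) - 1647) - 286 = (-60 - 1647) - 286 = -1707 - 286 = -1993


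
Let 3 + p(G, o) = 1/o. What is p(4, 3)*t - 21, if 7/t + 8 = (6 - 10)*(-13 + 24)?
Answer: -805/39 ≈ -20.641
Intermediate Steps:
p(G, o) = -3 + 1/o
t = -7/52 (t = 7/(-8 + (6 - 10)*(-13 + 24)) = 7/(-8 - 4*11) = 7/(-8 - 44) = 7/(-52) = 7*(-1/52) = -7/52 ≈ -0.13462)
p(4, 3)*t - 21 = (-3 + 1/3)*(-7/52) - 21 = (-3 + ⅓)*(-7/52) - 21 = -8/3*(-7/52) - 21 = 14/39 - 21 = -805/39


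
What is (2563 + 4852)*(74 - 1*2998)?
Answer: -21681460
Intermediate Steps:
(2563 + 4852)*(74 - 1*2998) = 7415*(74 - 2998) = 7415*(-2924) = -21681460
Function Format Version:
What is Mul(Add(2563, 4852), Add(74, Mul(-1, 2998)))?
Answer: -21681460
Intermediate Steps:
Mul(Add(2563, 4852), Add(74, Mul(-1, 2998))) = Mul(7415, Add(74, -2998)) = Mul(7415, -2924) = -21681460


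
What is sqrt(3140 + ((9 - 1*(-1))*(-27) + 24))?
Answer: sqrt(2894) ≈ 53.796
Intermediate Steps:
sqrt(3140 + ((9 - 1*(-1))*(-27) + 24)) = sqrt(3140 + ((9 + 1)*(-27) + 24)) = sqrt(3140 + (10*(-27) + 24)) = sqrt(3140 + (-270 + 24)) = sqrt(3140 - 246) = sqrt(2894)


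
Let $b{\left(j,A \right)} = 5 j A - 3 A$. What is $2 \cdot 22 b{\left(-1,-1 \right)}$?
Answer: $352$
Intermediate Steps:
$b{\left(j,A \right)} = - 3 A + 5 A j$ ($b{\left(j,A \right)} = 5 A j - 3 A = - 3 A + 5 A j$)
$2 \cdot 22 b{\left(-1,-1 \right)} = 2 \cdot 22 \left(- (-3 + 5 \left(-1\right))\right) = 44 \left(- (-3 - 5)\right) = 44 \left(\left(-1\right) \left(-8\right)\right) = 44 \cdot 8 = 352$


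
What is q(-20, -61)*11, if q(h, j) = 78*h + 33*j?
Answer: -39303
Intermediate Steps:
q(h, j) = 33*j + 78*h
q(-20, -61)*11 = (33*(-61) + 78*(-20))*11 = (-2013 - 1560)*11 = -3573*11 = -39303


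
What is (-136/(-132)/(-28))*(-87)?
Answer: 493/154 ≈ 3.2013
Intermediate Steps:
(-136/(-132)/(-28))*(-87) = (-136*(-1/132)*(-1/28))*(-87) = ((34/33)*(-1/28))*(-87) = -17/462*(-87) = 493/154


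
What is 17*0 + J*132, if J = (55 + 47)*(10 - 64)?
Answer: -727056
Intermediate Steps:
J = -5508 (J = 102*(-54) = -5508)
17*0 + J*132 = 17*0 - 5508*132 = 0 - 727056 = -727056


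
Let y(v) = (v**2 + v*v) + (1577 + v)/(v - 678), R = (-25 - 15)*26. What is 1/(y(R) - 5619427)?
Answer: -1718/5937798523 ≈ -2.8933e-7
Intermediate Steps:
R = -1040 (R = -40*26 = -1040)
y(v) = 2*v**2 + (1577 + v)/(-678 + v) (y(v) = (v**2 + v**2) + (1577 + v)/(-678 + v) = 2*v**2 + (1577 + v)/(-678 + v))
1/(y(R) - 5619427) = 1/((1577 - 1040 - 1356*(-1040)**2 + 2*(-1040)**3)/(-678 - 1040) - 5619427) = 1/((1577 - 1040 - 1356*1081600 + 2*(-1124864000))/(-1718) - 5619427) = 1/(-(1577 - 1040 - 1466649600 - 2249728000)/1718 - 5619427) = 1/(-1/1718*(-3716377063) - 5619427) = 1/(3716377063/1718 - 5619427) = 1/(-5937798523/1718) = -1718/5937798523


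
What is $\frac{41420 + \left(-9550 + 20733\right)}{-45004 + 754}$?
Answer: $- \frac{52603}{44250} \approx -1.1888$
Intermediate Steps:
$\frac{41420 + \left(-9550 + 20733\right)}{-45004 + 754} = \frac{41420 + 11183}{-44250} = 52603 \left(- \frac{1}{44250}\right) = - \frac{52603}{44250}$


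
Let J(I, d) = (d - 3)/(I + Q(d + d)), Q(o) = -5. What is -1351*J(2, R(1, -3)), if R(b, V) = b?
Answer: -2702/3 ≈ -900.67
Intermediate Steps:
J(I, d) = (-3 + d)/(-5 + I) (J(I, d) = (d - 3)/(I - 5) = (-3 + d)/(-5 + I))
-1351*J(2, R(1, -3)) = -1351*(-3 + 1)/(-5 + 2) = -1351*(-2)/(-3) = -(-1351)*(-2)/3 = -1351*⅔ = -2702/3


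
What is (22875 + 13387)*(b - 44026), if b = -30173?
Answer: -2690604138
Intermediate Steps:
(22875 + 13387)*(b - 44026) = (22875 + 13387)*(-30173 - 44026) = 36262*(-74199) = -2690604138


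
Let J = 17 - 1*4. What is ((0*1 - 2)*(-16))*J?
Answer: 416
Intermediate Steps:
J = 13 (J = 17 - 4 = 13)
((0*1 - 2)*(-16))*J = ((0*1 - 2)*(-16))*13 = ((0 - 2)*(-16))*13 = -2*(-16)*13 = 32*13 = 416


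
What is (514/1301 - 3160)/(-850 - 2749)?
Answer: 4110646/4682299 ≈ 0.87791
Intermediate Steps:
(514/1301 - 3160)/(-850 - 2749) = (514*(1/1301) - 3160)/(-3599) = (514/1301 - 3160)*(-1/3599) = -4110646/1301*(-1/3599) = 4110646/4682299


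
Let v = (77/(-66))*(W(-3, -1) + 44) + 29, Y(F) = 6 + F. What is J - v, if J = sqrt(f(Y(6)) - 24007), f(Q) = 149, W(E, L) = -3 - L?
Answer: 20 + I*sqrt(23858) ≈ 20.0 + 154.46*I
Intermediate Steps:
J = I*sqrt(23858) (J = sqrt(149 - 24007) = sqrt(-23858) = I*sqrt(23858) ≈ 154.46*I)
v = -20 (v = (77/(-66))*((-3 - 1*(-1)) + 44) + 29 = (77*(-1/66))*((-3 + 1) + 44) + 29 = -7*(-2 + 44)/6 + 29 = -7/6*42 + 29 = -49 + 29 = -20)
J - v = I*sqrt(23858) - 1*(-20) = I*sqrt(23858) + 20 = 20 + I*sqrt(23858)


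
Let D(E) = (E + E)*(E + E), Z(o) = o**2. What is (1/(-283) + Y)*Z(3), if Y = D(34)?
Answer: 11777319/283 ≈ 41616.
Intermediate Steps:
D(E) = 4*E**2 (D(E) = (2*E)*(2*E) = 4*E**2)
Y = 4624 (Y = 4*34**2 = 4*1156 = 4624)
(1/(-283) + Y)*Z(3) = (1/(-283) + 4624)*3**2 = (-1/283 + 4624)*9 = (1308591/283)*9 = 11777319/283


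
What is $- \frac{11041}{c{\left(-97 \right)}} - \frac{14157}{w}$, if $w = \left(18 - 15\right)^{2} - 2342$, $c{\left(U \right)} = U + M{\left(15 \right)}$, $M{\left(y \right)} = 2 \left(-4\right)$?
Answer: $\frac{27245138}{244965} \approx 111.22$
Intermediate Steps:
$M{\left(y \right)} = -8$
$c{\left(U \right)} = -8 + U$ ($c{\left(U \right)} = U - 8 = -8 + U$)
$w = -2333$ ($w = 3^{2} - 2342 = 9 - 2342 = -2333$)
$- \frac{11041}{c{\left(-97 \right)}} - \frac{14157}{w} = - \frac{11041}{-8 - 97} - \frac{14157}{-2333} = - \frac{11041}{-105} - - \frac{14157}{2333} = \left(-11041\right) \left(- \frac{1}{105}\right) + \frac{14157}{2333} = \frac{11041}{105} + \frac{14157}{2333} = \frac{27245138}{244965}$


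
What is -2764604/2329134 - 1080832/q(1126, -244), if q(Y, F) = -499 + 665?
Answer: -629465370938/96659061 ≈ -6512.2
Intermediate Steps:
q(Y, F) = 166
-2764604/2329134 - 1080832/q(1126, -244) = -2764604/2329134 - 1080832/166 = -2764604*1/2329134 - 1080832*1/166 = -1382302/1164567 - 540416/83 = -629465370938/96659061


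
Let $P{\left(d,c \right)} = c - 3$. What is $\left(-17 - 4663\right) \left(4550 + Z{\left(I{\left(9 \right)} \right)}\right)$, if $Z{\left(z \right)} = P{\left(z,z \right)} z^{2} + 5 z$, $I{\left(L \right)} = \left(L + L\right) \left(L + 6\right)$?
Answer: $-91120536000$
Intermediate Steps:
$P{\left(d,c \right)} = -3 + c$ ($P{\left(d,c \right)} = c - 3 = -3 + c$)
$I{\left(L \right)} = 2 L \left(6 + L\right)$
$Z{\left(z \right)} = 5 z + z^{2} \left(-3 + z\right)$ ($Z{\left(z \right)} = \left(-3 + z\right) z^{2} + 5 z = z^{2} \left(-3 + z\right) + 5 z = 5 z + z^{2} \left(-3 + z\right)$)
$\left(-17 - 4663\right) \left(4550 + Z{\left(I{\left(9 \right)} \right)}\right) = \left(-17 - 4663\right) \left(4550 + 2 \cdot 9 \left(6 + 9\right) \left(5 + 2 \cdot 9 \left(6 + 9\right) \left(-3 + 2 \cdot 9 \left(6 + 9\right)\right)\right)\right) = - 4680 \left(4550 + 2 \cdot 9 \cdot 15 \left(5 + 2 \cdot 9 \cdot 15 \left(-3 + 2 \cdot 9 \cdot 15\right)\right)\right) = - 4680 \left(4550 + 270 \left(5 + 270 \left(-3 + 270\right)\right)\right) = - 4680 \left(4550 + 270 \left(5 + 270 \cdot 267\right)\right) = - 4680 \left(4550 + 270 \left(5 + 72090\right)\right) = - 4680 \left(4550 + 270 \cdot 72095\right) = - 4680 \left(4550 + 19465650\right) = \left(-4680\right) 19470200 = -91120536000$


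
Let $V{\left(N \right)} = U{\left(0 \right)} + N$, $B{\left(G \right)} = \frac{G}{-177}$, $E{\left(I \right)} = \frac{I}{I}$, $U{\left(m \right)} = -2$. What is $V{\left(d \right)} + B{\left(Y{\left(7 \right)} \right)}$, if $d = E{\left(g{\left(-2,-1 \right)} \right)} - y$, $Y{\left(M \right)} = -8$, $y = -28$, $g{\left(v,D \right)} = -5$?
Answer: $\frac{4787}{177} \approx 27.045$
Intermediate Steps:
$E{\left(I \right)} = 1$
$d = 29$ ($d = 1 - -28 = 1 + 28 = 29$)
$B{\left(G \right)} = - \frac{G}{177}$ ($B{\left(G \right)} = G \left(- \frac{1}{177}\right) = - \frac{G}{177}$)
$V{\left(N \right)} = -2 + N$
$V{\left(d \right)} + B{\left(Y{\left(7 \right)} \right)} = \left(-2 + 29\right) - - \frac{8}{177} = 27 + \frac{8}{177} = \frac{4787}{177}$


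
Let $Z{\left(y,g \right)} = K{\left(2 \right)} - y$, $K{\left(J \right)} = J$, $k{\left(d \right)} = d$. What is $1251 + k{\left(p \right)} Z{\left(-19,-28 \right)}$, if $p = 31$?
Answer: $1902$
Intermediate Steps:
$Z{\left(y,g \right)} = 2 - y$
$1251 + k{\left(p \right)} Z{\left(-19,-28 \right)} = 1251 + 31 \left(2 - -19\right) = 1251 + 31 \left(2 + 19\right) = 1251 + 31 \cdot 21 = 1251 + 651 = 1902$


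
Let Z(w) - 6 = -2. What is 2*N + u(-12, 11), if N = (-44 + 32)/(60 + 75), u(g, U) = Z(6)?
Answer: 172/45 ≈ 3.8222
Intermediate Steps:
Z(w) = 4 (Z(w) = 6 - 2 = 4)
u(g, U) = 4
N = -4/45 (N = -12/135 = -12*1/135 = -4/45 ≈ -0.088889)
2*N + u(-12, 11) = 2*(-4/45) + 4 = -8/45 + 4 = 172/45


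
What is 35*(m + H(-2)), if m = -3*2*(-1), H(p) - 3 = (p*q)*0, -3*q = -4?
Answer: 315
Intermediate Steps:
q = 4/3 (q = -1/3*(-4) = 4/3 ≈ 1.3333)
H(p) = 3 (H(p) = 3 + (p*(4/3))*0 = 3 + (4*p/3)*0 = 3 + 0 = 3)
m = 6 (m = -6*(-1) = 6)
35*(m + H(-2)) = 35*(6 + 3) = 35*9 = 315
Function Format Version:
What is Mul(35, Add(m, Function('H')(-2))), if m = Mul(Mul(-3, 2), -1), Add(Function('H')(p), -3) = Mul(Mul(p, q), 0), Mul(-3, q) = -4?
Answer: 315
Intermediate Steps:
q = Rational(4, 3) (q = Mul(Rational(-1, 3), -4) = Rational(4, 3) ≈ 1.3333)
Function('H')(p) = 3 (Function('H')(p) = Add(3, Mul(Mul(p, Rational(4, 3)), 0)) = Add(3, Mul(Mul(Rational(4, 3), p), 0)) = Add(3, 0) = 3)
m = 6 (m = Mul(-6, -1) = 6)
Mul(35, Add(m, Function('H')(-2))) = Mul(35, Add(6, 3)) = Mul(35, 9) = 315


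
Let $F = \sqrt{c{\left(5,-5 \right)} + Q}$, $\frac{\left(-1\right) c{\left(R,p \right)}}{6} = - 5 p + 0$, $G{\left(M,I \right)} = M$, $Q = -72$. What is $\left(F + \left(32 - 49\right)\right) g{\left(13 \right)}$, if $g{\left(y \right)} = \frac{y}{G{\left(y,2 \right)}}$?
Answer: $-17 + i \sqrt{222} \approx -17.0 + 14.9 i$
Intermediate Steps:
$c{\left(R,p \right)} = 30 p$ ($c{\left(R,p \right)} = - 6 \left(- 5 p + 0\right) = - 6 \left(- 5 p\right) = 30 p$)
$F = i \sqrt{222}$ ($F = \sqrt{30 \left(-5\right) - 72} = \sqrt{-150 - 72} = \sqrt{-222} = i \sqrt{222} \approx 14.9 i$)
$g{\left(y \right)} = 1$ ($g{\left(y \right)} = \frac{y}{y} = 1$)
$\left(F + \left(32 - 49\right)\right) g{\left(13 \right)} = \left(i \sqrt{222} + \left(32 - 49\right)\right) 1 = \left(i \sqrt{222} - 17\right) 1 = \left(-17 + i \sqrt{222}\right) 1 = -17 + i \sqrt{222}$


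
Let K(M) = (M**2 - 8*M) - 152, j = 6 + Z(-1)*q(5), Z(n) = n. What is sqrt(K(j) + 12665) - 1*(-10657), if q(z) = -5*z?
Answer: 10657 + sqrt(13226) ≈ 10772.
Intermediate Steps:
j = 31 (j = 6 - (-5)*5 = 6 - 1*(-25) = 6 + 25 = 31)
K(M) = -152 + M**2 - 8*M
sqrt(K(j) + 12665) - 1*(-10657) = sqrt((-152 + 31**2 - 8*31) + 12665) - 1*(-10657) = sqrt((-152 + 961 - 248) + 12665) + 10657 = sqrt(561 + 12665) + 10657 = sqrt(13226) + 10657 = 10657 + sqrt(13226)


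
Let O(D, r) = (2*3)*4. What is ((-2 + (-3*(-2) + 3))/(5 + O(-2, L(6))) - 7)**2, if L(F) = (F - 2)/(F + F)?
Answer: 38416/841 ≈ 45.679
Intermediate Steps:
L(F) = (-2 + F)/(2*F) (L(F) = (-2 + F)/((2*F)) = (-2 + F)*(1/(2*F)) = (-2 + F)/(2*F))
O(D, r) = 24 (O(D, r) = 6*4 = 24)
((-2 + (-3*(-2) + 3))/(5 + O(-2, L(6))) - 7)**2 = ((-2 + (-3*(-2) + 3))/(5 + 24) - 7)**2 = ((-2 + (6 + 3))/29 - 7)**2 = ((-2 + 9)*(1/29) - 7)**2 = (7*(1/29) - 7)**2 = (7/29 - 7)**2 = (-196/29)**2 = 38416/841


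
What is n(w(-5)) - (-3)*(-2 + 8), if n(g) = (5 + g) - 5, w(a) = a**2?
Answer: 43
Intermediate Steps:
n(g) = g
n(w(-5)) - (-3)*(-2 + 8) = (-5)**2 - (-3)*(-2 + 8) = 25 - (-3)*6 = 25 - 1*(-18) = 25 + 18 = 43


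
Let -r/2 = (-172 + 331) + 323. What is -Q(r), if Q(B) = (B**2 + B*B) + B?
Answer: -1857628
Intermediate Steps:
r = -964 (r = -2*((-172 + 331) + 323) = -2*(159 + 323) = -2*482 = -964)
Q(B) = B + 2*B**2 (Q(B) = (B**2 + B**2) + B = 2*B**2 + B = B + 2*B**2)
-Q(r) = -(-964)*(1 + 2*(-964)) = -(-964)*(1 - 1928) = -(-964)*(-1927) = -1*1857628 = -1857628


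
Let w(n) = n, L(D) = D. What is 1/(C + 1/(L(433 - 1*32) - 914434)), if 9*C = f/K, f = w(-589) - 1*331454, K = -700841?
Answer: 1921775405259/101163983950 ≈ 18.997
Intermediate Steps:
f = -332043 (f = -589 - 1*331454 = -589 - 331454 = -332043)
C = 110681/2102523 (C = (-332043/(-700841))/9 = (-332043*(-1/700841))/9 = (⅑)*(332043/700841) = 110681/2102523 ≈ 0.052642)
1/(C + 1/(L(433 - 1*32) - 914434)) = 1/(110681/2102523 + 1/((433 - 1*32) - 914434)) = 1/(110681/2102523 + 1/((433 - 32) - 914434)) = 1/(110681/2102523 + 1/(401 - 914434)) = 1/(110681/2102523 + 1/(-914033)) = 1/(110681/2102523 - 1/914033) = 1/(101163983950/1921775405259) = 1921775405259/101163983950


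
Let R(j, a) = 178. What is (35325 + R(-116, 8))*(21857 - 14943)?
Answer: 245467742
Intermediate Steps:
(35325 + R(-116, 8))*(21857 - 14943) = (35325 + 178)*(21857 - 14943) = 35503*6914 = 245467742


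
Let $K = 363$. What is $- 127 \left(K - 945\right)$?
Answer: $73914$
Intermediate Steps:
$- 127 \left(K - 945\right) = - 127 \left(363 - 945\right) = \left(-127\right) \left(-582\right) = 73914$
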